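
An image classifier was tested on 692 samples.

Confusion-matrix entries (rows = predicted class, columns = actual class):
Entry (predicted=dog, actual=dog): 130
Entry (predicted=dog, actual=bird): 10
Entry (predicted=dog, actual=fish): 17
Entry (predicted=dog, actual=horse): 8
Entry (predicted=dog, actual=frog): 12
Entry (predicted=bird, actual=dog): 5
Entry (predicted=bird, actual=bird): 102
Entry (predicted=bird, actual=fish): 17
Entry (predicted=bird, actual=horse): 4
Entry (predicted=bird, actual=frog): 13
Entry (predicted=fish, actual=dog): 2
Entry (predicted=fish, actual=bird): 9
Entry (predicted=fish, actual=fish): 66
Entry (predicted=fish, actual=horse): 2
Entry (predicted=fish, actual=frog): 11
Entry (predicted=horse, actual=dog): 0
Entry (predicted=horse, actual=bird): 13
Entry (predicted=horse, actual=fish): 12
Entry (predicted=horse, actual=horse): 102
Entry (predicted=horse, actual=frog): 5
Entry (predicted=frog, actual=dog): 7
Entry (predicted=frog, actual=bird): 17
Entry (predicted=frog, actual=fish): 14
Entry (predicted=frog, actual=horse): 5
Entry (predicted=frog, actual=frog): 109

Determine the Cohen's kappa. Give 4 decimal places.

0.6685

Observed agreement pₒ = trace/N = 509/692 = 0.73555
Expected agreement pₑ = Σ (rowᵢ·colᵢ)/N² = (144·177 + 151·141 + 126·90 + 121·132 + 150·152)/692² = 0.20234
κ = (pₒ − pₑ)/(1 − pₑ) = (0.73555 − 0.20234)/(1 − 0.20234) = 0.6685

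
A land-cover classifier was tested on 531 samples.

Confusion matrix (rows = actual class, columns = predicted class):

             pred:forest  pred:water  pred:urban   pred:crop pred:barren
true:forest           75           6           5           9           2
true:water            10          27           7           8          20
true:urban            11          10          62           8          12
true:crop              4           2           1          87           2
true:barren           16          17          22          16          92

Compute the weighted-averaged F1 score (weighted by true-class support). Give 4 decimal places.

0.6381

Per-class F1 score (2·TP/(2·TP+FP+FN)):
  forest: TP=75, FP=10+11+4+16=41, FN=6+5+9+2=22 → 150/213 = 0.70423
  water: TP=27, FP=6+10+2+17=35, FN=10+7+8+20=45 → 54/134 = 0.40299
  urban: TP=62, FP=5+7+1+22=35, FN=11+10+8+12=41 → 124/200 = 0.62000
  crop: TP=87, FP=9+8+8+16=41, FN=4+2+1+2=9 → 174/224 = 0.77679
  barren: TP=92, FP=2+20+12+2=36, FN=16+17+22+16=71 → 184/291 = 0.63230
Weighted-F1 score = Σ (supportᵢ/N)·F1 scoreᵢ with N=531: (97/531)·0.70423 + (72/531)·0.40299 + (103/531)·0.62000 + (96/531)·0.77679 + (163/531)·0.63230 = 0.6381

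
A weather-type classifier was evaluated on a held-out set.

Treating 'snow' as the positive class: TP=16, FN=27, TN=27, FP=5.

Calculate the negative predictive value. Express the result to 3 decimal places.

0.500

NPV = TN/(TN+FN) = 27/(27+27) = 0.500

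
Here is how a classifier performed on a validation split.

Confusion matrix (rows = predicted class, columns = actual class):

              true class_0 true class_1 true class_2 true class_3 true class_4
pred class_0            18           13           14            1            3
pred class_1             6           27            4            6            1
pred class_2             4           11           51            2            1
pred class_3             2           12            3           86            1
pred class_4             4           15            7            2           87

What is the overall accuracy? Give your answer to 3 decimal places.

0.706

Accuracy = trace / total = (18+27+51+86+87=269) / 381 = 269/381 = 0.706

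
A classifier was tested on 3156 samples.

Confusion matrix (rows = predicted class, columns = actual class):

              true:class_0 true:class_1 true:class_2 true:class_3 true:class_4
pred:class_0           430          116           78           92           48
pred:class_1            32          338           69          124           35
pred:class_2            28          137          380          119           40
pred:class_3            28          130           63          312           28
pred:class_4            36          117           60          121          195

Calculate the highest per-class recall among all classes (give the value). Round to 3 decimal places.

0.776

Per-class recall (TP/(TP+FN)):
  class_0: TP=430, FN=32+28+28+36=124 → 430/554 = 0.7762
  class_1: TP=338, FN=116+137+130+117=500 → 338/838 = 0.4033
  class_2: TP=380, FN=78+69+63+60=270 → 380/650 = 0.5846
  class_3: TP=312, FN=92+124+119+121=456 → 312/768 = 0.4063
  class_4: TP=195, FN=48+35+40+28=151 → 195/346 = 0.5636
Highest is class 'class_0' with recall = 0.776.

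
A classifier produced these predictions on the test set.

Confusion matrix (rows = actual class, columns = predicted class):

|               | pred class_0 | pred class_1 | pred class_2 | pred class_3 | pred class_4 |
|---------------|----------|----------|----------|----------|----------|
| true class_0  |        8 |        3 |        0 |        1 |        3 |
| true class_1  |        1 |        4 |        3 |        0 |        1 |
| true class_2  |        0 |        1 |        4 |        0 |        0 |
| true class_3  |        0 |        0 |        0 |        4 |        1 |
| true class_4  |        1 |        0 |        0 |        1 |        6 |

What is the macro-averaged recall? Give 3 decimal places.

Per-class recall (TP/(TP+FN)):
  class_0: TP=8, FN=3+0+1+3=7 → 8/15 = 0.5333
  class_1: TP=4, FN=1+3+0+1=5 → 4/9 = 0.4444
  class_2: TP=4, FN=0+1+0+0=1 → 4/5 = 0.8000
  class_3: TP=4, FN=0+0+0+1=1 → 4/5 = 0.8000
  class_4: TP=6, FN=1+0+0+1=2 → 6/8 = 0.7500
Macro-recall = mean = (0.5333 + 0.4444 + 0.8000 + 0.8000 + 0.7500) / 5 = 0.666

0.666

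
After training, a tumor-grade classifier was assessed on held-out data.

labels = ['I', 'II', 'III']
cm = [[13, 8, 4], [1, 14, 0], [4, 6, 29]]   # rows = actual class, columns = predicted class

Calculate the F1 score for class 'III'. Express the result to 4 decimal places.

0.8056

One-vs-rest for 'III': TP = diagonal; FP = other classes predicted 'III'; FN = 'III' predicted as other.
F1 score = 2·TP/(2·TP+FP+FN).
III: TP=29, FP=4+0=4, FN=4+6=10 → 58/72 = 0.80556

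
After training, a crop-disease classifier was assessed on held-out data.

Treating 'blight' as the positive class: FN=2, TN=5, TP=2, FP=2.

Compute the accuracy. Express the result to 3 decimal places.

0.636

Accuracy = (TP+TN)/N = (2+5)/11 = 0.636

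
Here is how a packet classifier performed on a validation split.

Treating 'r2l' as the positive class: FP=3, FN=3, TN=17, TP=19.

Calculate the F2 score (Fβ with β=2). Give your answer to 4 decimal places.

0.8636

Fβ = (1+β²)·TP / ((1+β²)·TP + β²·FN + FP), with β²=4
= 5·19 / (5·19 + 4·3 + 3) = 0.8636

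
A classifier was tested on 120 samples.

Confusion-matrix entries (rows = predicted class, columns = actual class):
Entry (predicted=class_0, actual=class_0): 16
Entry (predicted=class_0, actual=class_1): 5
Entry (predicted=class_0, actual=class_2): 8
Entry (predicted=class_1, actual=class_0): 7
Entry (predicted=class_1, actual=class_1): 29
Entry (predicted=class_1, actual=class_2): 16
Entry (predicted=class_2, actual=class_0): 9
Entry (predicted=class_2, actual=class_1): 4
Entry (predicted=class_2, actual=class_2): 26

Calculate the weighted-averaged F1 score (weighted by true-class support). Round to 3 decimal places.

0.587

Per-class F1 score (2·TP/(2·TP+FP+FN)):
  class_0: TP=16, FP=5+8=13, FN=7+9=16 → 32/61 = 0.5246
  class_1: TP=29, FP=7+16=23, FN=5+4=9 → 58/90 = 0.6444
  class_2: TP=26, FP=9+4=13, FN=8+16=24 → 52/89 = 0.5843
Weighted-F1 score = Σ (supportᵢ/N)·F1 scoreᵢ with N=120: (32/120)·0.5246 + (38/120)·0.6444 + (50/120)·0.5843 = 0.587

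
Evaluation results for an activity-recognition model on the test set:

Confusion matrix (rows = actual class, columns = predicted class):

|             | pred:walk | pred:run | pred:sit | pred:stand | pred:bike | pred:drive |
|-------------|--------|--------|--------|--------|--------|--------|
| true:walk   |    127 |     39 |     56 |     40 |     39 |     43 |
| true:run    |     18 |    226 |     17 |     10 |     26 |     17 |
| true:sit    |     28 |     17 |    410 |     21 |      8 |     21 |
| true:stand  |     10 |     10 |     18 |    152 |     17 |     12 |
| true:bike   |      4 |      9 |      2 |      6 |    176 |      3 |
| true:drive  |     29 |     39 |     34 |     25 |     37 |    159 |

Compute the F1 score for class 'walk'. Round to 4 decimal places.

0.4536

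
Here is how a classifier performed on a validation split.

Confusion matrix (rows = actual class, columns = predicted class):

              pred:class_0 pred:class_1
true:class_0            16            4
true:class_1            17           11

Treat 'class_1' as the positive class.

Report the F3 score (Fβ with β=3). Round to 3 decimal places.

Fβ = (1+β²)·TP / ((1+β²)·TP + β²·FN + FP), with β²=9
= 10·11 / (10·11 + 9·17 + 4) = 0.412

0.412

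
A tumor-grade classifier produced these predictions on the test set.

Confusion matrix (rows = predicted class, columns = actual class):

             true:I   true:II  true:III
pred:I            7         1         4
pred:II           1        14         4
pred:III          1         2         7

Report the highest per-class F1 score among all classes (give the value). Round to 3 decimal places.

Per-class F1 score (2·TP/(2·TP+FP+FN)):
  I: TP=7, FP=1+4=5, FN=1+1=2 → 14/21 = 0.6667
  II: TP=14, FP=1+4=5, FN=1+2=3 → 28/36 = 0.7778
  III: TP=7, FP=1+2=3, FN=4+4=8 → 14/25 = 0.5600
Highest is class 'II' with F1 score = 0.778.

0.778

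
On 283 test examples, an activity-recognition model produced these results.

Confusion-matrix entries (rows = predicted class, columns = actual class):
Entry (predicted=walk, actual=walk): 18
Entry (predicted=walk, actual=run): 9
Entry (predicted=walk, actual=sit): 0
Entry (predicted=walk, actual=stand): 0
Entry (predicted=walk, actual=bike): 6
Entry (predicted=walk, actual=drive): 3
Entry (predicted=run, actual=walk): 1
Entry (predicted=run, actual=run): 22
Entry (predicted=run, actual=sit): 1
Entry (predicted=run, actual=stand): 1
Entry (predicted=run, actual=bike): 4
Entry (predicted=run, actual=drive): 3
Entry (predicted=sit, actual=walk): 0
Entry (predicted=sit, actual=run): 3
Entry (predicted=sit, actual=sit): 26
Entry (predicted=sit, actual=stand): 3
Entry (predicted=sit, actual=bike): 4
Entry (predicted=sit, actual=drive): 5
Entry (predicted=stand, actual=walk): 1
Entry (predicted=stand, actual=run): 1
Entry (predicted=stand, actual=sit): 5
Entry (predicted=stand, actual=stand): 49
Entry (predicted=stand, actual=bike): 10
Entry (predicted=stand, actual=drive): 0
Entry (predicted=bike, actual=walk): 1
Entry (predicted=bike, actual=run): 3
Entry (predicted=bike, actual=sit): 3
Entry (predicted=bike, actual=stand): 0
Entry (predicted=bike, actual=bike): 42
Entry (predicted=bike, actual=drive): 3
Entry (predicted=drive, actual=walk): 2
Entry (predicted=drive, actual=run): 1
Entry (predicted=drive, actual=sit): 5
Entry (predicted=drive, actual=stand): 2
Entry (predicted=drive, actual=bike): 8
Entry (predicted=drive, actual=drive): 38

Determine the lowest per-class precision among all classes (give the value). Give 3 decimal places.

0.500

Per-class precision (TP/(TP+FP)):
  walk: TP=18, FP=9+0+0+6+3=18 → 18/36 = 0.5000
  run: TP=22, FP=1+1+1+4+3=10 → 22/32 = 0.6875
  sit: TP=26, FP=0+3+3+4+5=15 → 26/41 = 0.6341
  stand: TP=49, FP=1+1+5+10+0=17 → 49/66 = 0.7424
  bike: TP=42, FP=1+3+3+0+3=10 → 42/52 = 0.8077
  drive: TP=38, FP=2+1+5+2+8=18 → 38/56 = 0.6786
Lowest is class 'walk' with precision = 0.500.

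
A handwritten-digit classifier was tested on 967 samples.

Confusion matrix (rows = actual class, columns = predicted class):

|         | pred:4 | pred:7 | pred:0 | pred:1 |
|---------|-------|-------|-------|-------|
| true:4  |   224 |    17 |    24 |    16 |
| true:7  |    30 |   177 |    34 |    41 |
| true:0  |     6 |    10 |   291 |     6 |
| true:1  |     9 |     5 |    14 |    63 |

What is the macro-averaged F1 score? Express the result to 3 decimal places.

Per-class F1 score (2·TP/(2·TP+FP+FN)):
  4: TP=224, FP=30+6+9=45, FN=17+24+16=57 → 448/550 = 0.8145
  7: TP=177, FP=17+10+5=32, FN=30+34+41=105 → 354/491 = 0.7210
  0: TP=291, FP=24+34+14=72, FN=6+10+6=22 → 582/676 = 0.8609
  1: TP=63, FP=16+41+6=63, FN=9+5+14=28 → 126/217 = 0.5806
Macro-F1 score = mean = (0.8145 + 0.7210 + 0.8609 + 0.5806) / 4 = 0.744

0.744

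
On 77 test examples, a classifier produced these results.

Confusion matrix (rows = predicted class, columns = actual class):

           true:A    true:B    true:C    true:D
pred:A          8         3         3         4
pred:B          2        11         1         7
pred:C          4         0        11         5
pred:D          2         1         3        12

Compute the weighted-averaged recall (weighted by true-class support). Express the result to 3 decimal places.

0.545

Per-class recall (TP/(TP+FN)):
  A: TP=8, FN=2+4+2=8 → 8/16 = 0.5000
  B: TP=11, FN=3+0+1=4 → 11/15 = 0.7333
  C: TP=11, FN=3+1+3=7 → 11/18 = 0.6111
  D: TP=12, FN=4+7+5=16 → 12/28 = 0.4286
Weighted-recall = Σ (supportᵢ/N)·recallᵢ with N=77: (16/77)·0.5000 + (15/77)·0.7333 + (18/77)·0.6111 + (28/77)·0.4286 = 0.545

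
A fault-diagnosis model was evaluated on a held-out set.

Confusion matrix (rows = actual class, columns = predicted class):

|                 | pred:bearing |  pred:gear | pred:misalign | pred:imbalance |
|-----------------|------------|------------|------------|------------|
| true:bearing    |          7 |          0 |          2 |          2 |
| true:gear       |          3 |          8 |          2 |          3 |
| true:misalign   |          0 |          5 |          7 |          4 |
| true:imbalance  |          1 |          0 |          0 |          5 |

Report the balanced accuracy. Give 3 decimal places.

0.602

Balanced accuracy = mean of per-class recall.
  bearing: recall = 7/11 = 0.6364
  gear: recall = 8/16 = 0.5000
  misalign: recall = 7/16 = 0.4375
  imbalance: recall = 5/6 = 0.8333
Mean = (0.6364 + 0.5000 + 0.4375 + 0.8333) / 4 = 0.602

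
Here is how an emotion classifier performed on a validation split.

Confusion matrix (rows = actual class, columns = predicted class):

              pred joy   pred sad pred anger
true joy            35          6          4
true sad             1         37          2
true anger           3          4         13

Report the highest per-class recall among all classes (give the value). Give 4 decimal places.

Per-class recall (TP/(TP+FN)):
  joy: TP=35, FN=6+4=10 → 35/45 = 0.77778
  sad: TP=37, FN=1+2=3 → 37/40 = 0.92500
  anger: TP=13, FN=3+4=7 → 13/20 = 0.65000
Highest is class 'sad' with recall = 0.9250.

0.9250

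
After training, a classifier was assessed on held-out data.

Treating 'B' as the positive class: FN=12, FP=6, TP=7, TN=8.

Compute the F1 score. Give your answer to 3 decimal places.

0.438

Precision = TP/(TP+FP) = 7/13 = 0.5385
Recall = TP/(TP+FN) = 7/19 = 0.3684
F1 = 2·TP/(2·TP+FP+FN) = 14/32 = 0.438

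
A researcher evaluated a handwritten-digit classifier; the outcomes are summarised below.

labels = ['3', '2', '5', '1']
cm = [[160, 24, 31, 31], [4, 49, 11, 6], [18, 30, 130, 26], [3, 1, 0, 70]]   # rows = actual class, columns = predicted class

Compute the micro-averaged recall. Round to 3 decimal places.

0.689

Micro-averaging pools counts across classes: ΣTP=409, ΣFP=185, ΣFN=185.
Micro-recall = TP/(TP+FN) on pooled counts = 0.689 (equals overall accuracy in single-label multiclass).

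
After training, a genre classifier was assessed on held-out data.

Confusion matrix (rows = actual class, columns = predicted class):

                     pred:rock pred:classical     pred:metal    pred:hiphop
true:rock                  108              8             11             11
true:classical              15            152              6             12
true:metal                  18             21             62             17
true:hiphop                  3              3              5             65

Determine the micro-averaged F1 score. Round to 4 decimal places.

Micro-averaging pools counts across classes: ΣTP=387, ΣFP=130, ΣFN=130.
Micro-F1 score = 2·TP/(2·TP+FP+FN) on pooled counts = 0.7485 (equals overall accuracy in single-label multiclass).

0.7485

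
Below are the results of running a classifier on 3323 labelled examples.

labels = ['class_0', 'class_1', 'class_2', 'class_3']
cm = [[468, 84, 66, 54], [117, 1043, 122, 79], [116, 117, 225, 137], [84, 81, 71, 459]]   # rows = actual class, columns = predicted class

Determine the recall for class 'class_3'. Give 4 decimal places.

0.6604

recall = TP/(TP+FN).
class_3: TP=459, FN=84+81+71=236 → 459/695 = 0.66043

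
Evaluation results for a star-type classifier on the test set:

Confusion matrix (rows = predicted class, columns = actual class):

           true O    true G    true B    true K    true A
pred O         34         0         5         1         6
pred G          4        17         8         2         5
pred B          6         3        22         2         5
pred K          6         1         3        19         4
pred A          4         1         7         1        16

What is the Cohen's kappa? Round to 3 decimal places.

0.487

Observed agreement pₒ = trace/N = 108/182 = 0.5934
Expected agreement pₑ = Σ (rowᵢ·colᵢ)/N² = (54·46 + 22·36 + 45·38 + 25·33 + 36·29)/182² = 0.2069
κ = (pₒ − pₑ)/(1 − pₑ) = (0.5934 − 0.2069)/(1 − 0.2069) = 0.487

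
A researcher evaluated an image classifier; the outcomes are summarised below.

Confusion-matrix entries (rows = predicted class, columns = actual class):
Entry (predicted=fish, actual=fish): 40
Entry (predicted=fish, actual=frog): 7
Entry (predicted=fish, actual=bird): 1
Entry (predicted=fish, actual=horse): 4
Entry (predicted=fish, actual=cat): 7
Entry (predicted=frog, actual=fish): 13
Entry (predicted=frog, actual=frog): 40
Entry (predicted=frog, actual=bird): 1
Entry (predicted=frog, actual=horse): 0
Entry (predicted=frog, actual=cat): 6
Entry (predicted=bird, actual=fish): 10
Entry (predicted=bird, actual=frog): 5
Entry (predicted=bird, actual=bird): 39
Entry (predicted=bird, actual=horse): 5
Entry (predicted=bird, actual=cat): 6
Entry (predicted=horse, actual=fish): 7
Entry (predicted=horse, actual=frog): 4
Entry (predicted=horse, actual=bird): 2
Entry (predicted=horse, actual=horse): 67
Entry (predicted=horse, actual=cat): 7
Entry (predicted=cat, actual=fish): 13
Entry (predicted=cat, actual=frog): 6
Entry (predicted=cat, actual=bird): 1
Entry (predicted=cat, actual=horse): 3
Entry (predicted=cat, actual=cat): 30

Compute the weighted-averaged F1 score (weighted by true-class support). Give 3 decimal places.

Per-class F1 score (2·TP/(2·TP+FP+FN)):
  fish: TP=40, FP=7+1+4+7=19, FN=13+10+7+13=43 → 80/142 = 0.5634
  frog: TP=40, FP=13+1+0+6=20, FN=7+5+4+6=22 → 80/122 = 0.6557
  bird: TP=39, FP=10+5+5+6=26, FN=1+1+2+1=5 → 78/109 = 0.7156
  horse: TP=67, FP=7+4+2+7=20, FN=4+0+5+3=12 → 134/166 = 0.8072
  cat: TP=30, FP=13+6+1+3=23, FN=7+6+6+7=26 → 60/109 = 0.5505
Weighted-F1 score = Σ (supportᵢ/N)·F1 scoreᵢ with N=324: (83/324)·0.5634 + (62/324)·0.6557 + (44/324)·0.7156 + (79/324)·0.8072 + (56/324)·0.5505 = 0.659

0.659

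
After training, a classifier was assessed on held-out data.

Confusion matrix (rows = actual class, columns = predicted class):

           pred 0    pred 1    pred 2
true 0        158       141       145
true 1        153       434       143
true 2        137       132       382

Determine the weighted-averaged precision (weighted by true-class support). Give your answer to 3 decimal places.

0.535

Per-class precision (TP/(TP+FP)):
  0: TP=158, FP=153+137=290 → 158/448 = 0.3527
  1: TP=434, FP=141+132=273 → 434/707 = 0.6139
  2: TP=382, FP=145+143=288 → 382/670 = 0.5701
Weighted-precision = Σ (supportᵢ/N)·precisionᵢ with N=1825: (444/1825)·0.3527 + (730/1825)·0.6139 + (651/1825)·0.5701 = 0.535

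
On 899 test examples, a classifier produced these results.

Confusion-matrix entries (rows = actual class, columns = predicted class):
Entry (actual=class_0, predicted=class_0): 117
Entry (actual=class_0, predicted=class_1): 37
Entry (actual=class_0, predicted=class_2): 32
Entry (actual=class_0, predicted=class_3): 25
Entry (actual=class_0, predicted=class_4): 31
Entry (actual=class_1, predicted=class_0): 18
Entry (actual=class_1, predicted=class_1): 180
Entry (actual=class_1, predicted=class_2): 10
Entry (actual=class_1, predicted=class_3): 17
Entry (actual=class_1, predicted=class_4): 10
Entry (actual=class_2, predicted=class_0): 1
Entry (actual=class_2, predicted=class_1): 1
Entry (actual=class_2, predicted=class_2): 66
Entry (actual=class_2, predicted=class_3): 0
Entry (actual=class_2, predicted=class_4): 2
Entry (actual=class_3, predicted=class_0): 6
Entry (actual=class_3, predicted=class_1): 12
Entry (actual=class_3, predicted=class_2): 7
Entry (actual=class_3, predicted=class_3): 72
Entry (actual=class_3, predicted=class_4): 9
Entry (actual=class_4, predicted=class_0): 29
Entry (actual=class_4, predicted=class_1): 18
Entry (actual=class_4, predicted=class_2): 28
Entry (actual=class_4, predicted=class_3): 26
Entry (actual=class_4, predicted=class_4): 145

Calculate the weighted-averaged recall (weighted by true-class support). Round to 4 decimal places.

0.6452

Per-class recall (TP/(TP+FN)):
  class_0: TP=117, FN=37+32+25+31=125 → 117/242 = 0.48347
  class_1: TP=180, FN=18+10+17+10=55 → 180/235 = 0.76596
  class_2: TP=66, FN=1+1+0+2=4 → 66/70 = 0.94286
  class_3: TP=72, FN=6+12+7+9=34 → 72/106 = 0.67925
  class_4: TP=145, FN=29+18+28+26=101 → 145/246 = 0.58943
Weighted-recall = Σ (supportᵢ/N)·recallᵢ with N=899: (242/899)·0.48347 + (235/899)·0.76596 + (70/899)·0.94286 + (106/899)·0.67925 + (246/899)·0.58943 = 0.6452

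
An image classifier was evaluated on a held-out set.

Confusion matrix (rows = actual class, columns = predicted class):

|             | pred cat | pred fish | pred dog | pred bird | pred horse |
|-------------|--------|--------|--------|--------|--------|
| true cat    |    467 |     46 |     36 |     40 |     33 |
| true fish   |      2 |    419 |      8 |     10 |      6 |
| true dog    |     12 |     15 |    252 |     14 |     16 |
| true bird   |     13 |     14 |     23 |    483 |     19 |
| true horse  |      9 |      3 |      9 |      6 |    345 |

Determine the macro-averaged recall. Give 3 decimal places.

Per-class recall (TP/(TP+FN)):
  cat: TP=467, FN=46+36+40+33=155 → 467/622 = 0.7508
  fish: TP=419, FN=2+8+10+6=26 → 419/445 = 0.9416
  dog: TP=252, FN=12+15+14+16=57 → 252/309 = 0.8155
  bird: TP=483, FN=13+14+23+19=69 → 483/552 = 0.8750
  horse: TP=345, FN=9+3+9+6=27 → 345/372 = 0.9274
Macro-recall = mean = (0.7508 + 0.9416 + 0.8155 + 0.8750 + 0.9274) / 5 = 0.862

0.862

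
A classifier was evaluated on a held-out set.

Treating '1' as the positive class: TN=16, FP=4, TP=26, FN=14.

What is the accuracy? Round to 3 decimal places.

0.700

Accuracy = (TP+TN)/N = (26+16)/60 = 0.700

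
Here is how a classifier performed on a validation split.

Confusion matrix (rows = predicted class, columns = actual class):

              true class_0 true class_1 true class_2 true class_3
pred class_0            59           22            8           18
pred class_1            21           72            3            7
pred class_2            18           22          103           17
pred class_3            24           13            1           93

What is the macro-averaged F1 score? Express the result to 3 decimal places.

0.646

Per-class F1 score (2·TP/(2·TP+FP+FN)):
  class_0: TP=59, FP=22+8+18=48, FN=21+18+24=63 → 118/229 = 0.5153
  class_1: TP=72, FP=21+3+7=31, FN=22+22+13=57 → 144/232 = 0.6207
  class_2: TP=103, FP=18+22+17=57, FN=8+3+1=12 → 206/275 = 0.7491
  class_3: TP=93, FP=24+13+1=38, FN=18+7+17=42 → 186/266 = 0.6992
Macro-F1 score = mean = (0.5153 + 0.6207 + 0.7491 + 0.6992) / 4 = 0.646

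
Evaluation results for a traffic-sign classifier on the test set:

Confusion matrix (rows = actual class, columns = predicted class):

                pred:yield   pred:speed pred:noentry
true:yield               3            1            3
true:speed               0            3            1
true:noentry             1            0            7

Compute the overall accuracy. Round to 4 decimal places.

0.6842

Accuracy = trace / total = (3+3+7=13) / 19 = 13/19 = 0.6842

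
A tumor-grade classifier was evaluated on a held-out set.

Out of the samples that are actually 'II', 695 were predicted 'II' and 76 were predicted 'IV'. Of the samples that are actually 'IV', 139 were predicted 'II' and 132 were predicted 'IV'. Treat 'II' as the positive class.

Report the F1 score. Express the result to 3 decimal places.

Precision = TP/(TP+FP) = 695/834 = 0.8333
Recall = TP/(TP+FN) = 695/771 = 0.9014
F1 = 2·TP/(2·TP+FP+FN) = 1390/1605 = 0.866

0.866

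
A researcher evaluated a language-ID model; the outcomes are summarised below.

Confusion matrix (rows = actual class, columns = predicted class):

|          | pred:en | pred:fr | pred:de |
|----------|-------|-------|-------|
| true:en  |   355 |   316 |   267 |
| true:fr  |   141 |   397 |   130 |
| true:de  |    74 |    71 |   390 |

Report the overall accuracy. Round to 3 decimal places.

Accuracy = trace / total = (355+397+390=1142) / 2141 = 1142/2141 = 0.533

0.533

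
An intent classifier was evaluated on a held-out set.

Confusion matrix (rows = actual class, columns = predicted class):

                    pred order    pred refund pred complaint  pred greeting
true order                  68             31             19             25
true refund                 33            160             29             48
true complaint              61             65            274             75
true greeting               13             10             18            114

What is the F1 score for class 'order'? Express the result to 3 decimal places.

0.428

Take TP from the diagonal, FP from the rest of the 'order' prediction marginal, FN from the rest of the 'order' actual marginal.
F1 score = 2·TP/(2·TP+FP+FN).
order: TP=68, FP=33+61+13=107, FN=31+19+25=75 → 136/318 = 0.4277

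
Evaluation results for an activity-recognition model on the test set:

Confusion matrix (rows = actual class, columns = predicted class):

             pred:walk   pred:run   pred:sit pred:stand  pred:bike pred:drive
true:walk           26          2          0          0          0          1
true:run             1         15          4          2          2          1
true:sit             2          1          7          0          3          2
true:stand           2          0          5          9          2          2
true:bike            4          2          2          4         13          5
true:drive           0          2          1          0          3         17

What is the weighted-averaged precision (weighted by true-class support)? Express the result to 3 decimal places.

0.613

Per-class precision (TP/(TP+FP)):
  walk: TP=26, FP=1+2+2+4+0=9 → 26/35 = 0.7429
  run: TP=15, FP=2+1+0+2+2=7 → 15/22 = 0.6818
  sit: TP=7, FP=0+4+5+2+1=12 → 7/19 = 0.3684
  stand: TP=9, FP=0+2+0+4+0=6 → 9/15 = 0.6000
  bike: TP=13, FP=0+2+3+2+3=10 → 13/23 = 0.5652
  drive: TP=17, FP=1+1+2+2+5=11 → 17/28 = 0.6071
Weighted-precision = Σ (supportᵢ/N)·precisionᵢ with N=142: (29/142)·0.7429 + (25/142)·0.6818 + (15/142)·0.3684 + (20/142)·0.6000 + (30/142)·0.5652 + (23/142)·0.6071 = 0.613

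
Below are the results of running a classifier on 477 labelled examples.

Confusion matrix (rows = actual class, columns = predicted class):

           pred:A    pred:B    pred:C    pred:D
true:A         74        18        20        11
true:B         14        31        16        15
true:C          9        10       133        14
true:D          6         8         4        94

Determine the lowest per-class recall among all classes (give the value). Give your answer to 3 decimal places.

0.408

Per-class recall (TP/(TP+FN)):
  A: TP=74, FN=18+20+11=49 → 74/123 = 0.6016
  B: TP=31, FN=14+16+15=45 → 31/76 = 0.4079
  C: TP=133, FN=9+10+14=33 → 133/166 = 0.8012
  D: TP=94, FN=6+8+4=18 → 94/112 = 0.8393
Lowest is class 'B' with recall = 0.408.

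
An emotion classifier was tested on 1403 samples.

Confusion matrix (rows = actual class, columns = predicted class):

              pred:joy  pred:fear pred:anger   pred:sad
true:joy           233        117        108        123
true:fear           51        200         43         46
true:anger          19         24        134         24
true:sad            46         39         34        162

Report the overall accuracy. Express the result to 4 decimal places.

Accuracy = trace / total = (233+200+134+162=729) / 1403 = 729/1403 = 0.5196

0.5196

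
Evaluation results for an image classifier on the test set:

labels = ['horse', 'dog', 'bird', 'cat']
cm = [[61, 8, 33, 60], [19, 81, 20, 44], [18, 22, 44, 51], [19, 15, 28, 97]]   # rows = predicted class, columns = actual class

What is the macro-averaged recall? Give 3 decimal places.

Per-class recall (TP/(TP+FN)):
  horse: TP=61, FN=19+18+19=56 → 61/117 = 0.5214
  dog: TP=81, FN=8+22+15=45 → 81/126 = 0.6429
  bird: TP=44, FN=33+20+28=81 → 44/125 = 0.3520
  cat: TP=97, FN=60+44+51=155 → 97/252 = 0.3849
Macro-recall = mean = (0.5214 + 0.6429 + 0.3520 + 0.3849) / 4 = 0.475

0.475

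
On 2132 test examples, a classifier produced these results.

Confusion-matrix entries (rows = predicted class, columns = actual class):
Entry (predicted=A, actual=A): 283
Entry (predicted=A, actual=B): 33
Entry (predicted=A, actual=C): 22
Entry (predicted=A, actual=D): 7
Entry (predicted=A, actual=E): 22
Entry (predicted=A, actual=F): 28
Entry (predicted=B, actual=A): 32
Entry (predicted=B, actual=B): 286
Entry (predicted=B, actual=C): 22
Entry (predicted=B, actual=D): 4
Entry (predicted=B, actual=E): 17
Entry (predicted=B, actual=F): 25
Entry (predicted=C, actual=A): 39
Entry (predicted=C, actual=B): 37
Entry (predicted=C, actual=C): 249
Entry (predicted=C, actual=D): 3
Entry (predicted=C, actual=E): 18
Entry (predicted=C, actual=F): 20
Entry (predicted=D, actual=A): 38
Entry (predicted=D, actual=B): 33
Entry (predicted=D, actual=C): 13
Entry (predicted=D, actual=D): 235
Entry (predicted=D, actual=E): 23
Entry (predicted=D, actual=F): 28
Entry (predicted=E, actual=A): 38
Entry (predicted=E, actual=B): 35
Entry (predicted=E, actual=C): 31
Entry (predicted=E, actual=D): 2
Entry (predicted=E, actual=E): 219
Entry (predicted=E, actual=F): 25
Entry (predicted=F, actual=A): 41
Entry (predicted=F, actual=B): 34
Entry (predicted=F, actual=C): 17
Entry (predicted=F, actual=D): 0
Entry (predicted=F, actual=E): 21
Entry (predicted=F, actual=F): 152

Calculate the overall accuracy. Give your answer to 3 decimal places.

Accuracy = trace / total = (283+286+249+235+219+152=1424) / 2132 = 1424/2132 = 0.668

0.668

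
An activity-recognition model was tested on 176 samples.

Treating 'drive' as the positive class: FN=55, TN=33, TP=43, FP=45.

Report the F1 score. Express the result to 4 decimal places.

Precision = TP/(TP+FP) = 43/88 = 0.4886
Recall = TP/(TP+FN) = 43/98 = 0.4388
F1 = 2·TP/(2·TP+FP+FN) = 86/186 = 0.4624

0.4624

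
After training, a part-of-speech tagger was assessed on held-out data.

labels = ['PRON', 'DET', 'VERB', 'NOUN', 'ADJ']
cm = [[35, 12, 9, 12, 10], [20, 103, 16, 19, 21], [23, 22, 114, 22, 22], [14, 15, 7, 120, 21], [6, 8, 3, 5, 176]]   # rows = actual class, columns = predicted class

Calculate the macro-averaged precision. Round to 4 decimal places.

0.6288

Per-class precision (TP/(TP+FP)):
  PRON: TP=35, FP=20+23+14+6=63 → 35/98 = 0.35714
  DET: TP=103, FP=12+22+15+8=57 → 103/160 = 0.64375
  VERB: TP=114, FP=9+16+7+3=35 → 114/149 = 0.76510
  NOUN: TP=120, FP=12+19+22+5=58 → 120/178 = 0.67416
  ADJ: TP=176, FP=10+21+22+21=74 → 176/250 = 0.70400
Macro-precision = mean = (0.35714 + 0.64375 + 0.76510 + 0.67416 + 0.70400) / 5 = 0.6288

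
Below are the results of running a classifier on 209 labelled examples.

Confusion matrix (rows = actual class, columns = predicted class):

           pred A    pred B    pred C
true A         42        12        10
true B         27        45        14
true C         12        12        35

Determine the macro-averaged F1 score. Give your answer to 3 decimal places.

Per-class F1 score (2·TP/(2·TP+FP+FN)):
  A: TP=42, FP=27+12=39, FN=12+10=22 → 84/145 = 0.5793
  B: TP=45, FP=12+12=24, FN=27+14=41 → 90/155 = 0.5806
  C: TP=35, FP=10+14=24, FN=12+12=24 → 70/118 = 0.5932
Macro-F1 score = mean = (0.5793 + 0.5806 + 0.5932) / 3 = 0.584

0.584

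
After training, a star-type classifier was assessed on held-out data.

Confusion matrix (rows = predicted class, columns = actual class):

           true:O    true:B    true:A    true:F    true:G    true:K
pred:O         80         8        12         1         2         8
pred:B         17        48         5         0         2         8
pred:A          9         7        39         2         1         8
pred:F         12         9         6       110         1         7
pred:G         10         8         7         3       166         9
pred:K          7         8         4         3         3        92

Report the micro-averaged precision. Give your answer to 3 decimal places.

Micro-averaging pools counts across classes: ΣTP=535, ΣFP=187, ΣFN=187.
Micro-precision = TP/(TP+FP) on pooled counts = 0.741 (equals overall accuracy in single-label multiclass).

0.741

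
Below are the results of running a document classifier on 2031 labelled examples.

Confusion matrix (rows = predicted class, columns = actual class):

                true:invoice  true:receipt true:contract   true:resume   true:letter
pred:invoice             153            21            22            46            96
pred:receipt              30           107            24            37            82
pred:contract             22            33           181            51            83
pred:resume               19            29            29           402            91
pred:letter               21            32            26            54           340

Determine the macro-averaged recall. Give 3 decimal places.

0.584

Per-class recall (TP/(TP+FN)):
  invoice: TP=153, FN=30+22+19+21=92 → 153/245 = 0.6245
  receipt: TP=107, FN=21+33+29+32=115 → 107/222 = 0.4820
  contract: TP=181, FN=22+24+29+26=101 → 181/282 = 0.6418
  resume: TP=402, FN=46+37+51+54=188 → 402/590 = 0.6814
  letter: TP=340, FN=96+82+83+91=352 → 340/692 = 0.4913
Macro-recall = mean = (0.6245 + 0.4820 + 0.6418 + 0.6814 + 0.4913) / 5 = 0.584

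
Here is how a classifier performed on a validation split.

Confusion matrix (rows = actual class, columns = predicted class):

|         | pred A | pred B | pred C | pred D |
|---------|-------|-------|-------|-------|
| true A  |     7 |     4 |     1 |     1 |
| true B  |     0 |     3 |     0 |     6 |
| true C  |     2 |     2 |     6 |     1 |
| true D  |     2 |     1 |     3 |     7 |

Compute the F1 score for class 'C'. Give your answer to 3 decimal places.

F1 score = 2·TP/(2·TP+FP+FN).
C: TP=6, FP=1+0+3=4, FN=2+2+1=5 → 12/21 = 0.5714

0.571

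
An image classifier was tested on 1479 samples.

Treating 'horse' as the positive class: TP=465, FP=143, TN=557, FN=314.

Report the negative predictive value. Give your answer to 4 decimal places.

NPV = TN/(TN+FN) = 557/(557+314) = 0.6395

0.6395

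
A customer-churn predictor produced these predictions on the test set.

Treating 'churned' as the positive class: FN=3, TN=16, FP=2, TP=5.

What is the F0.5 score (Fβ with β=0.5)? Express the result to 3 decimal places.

0.694

Fβ = (1+β²)·TP / ((1+β²)·TP + β²·FN + FP), with β²=1/4
= 1.25·5 / (1.25·5 + 0.25·3 + 2) = 0.694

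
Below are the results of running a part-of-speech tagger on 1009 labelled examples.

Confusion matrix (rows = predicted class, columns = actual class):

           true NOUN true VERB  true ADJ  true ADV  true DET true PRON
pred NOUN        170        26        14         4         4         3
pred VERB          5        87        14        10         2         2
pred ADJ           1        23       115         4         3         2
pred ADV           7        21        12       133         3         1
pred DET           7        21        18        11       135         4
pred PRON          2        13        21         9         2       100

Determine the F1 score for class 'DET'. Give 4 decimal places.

F1 score = 2·TP/(2·TP+FP+FN).
DET: TP=135, FP=7+21+18+11+4=61, FN=4+2+3+3+2=14 → 270/345 = 0.78261

0.7826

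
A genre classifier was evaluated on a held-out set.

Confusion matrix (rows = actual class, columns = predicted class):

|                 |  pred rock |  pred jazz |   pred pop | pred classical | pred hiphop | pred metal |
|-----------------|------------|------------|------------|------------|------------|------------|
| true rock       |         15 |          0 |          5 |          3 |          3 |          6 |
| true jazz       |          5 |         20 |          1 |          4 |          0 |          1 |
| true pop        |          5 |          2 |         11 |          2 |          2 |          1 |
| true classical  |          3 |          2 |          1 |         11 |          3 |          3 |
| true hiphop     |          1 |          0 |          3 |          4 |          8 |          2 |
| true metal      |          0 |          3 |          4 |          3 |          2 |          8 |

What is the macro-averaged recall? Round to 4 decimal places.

0.4858

Per-class recall (TP/(TP+FN)):
  rock: TP=15, FN=0+5+3+3+6=17 → 15/32 = 0.46875
  jazz: TP=20, FN=5+1+4+0+1=11 → 20/31 = 0.64516
  pop: TP=11, FN=5+2+2+2+1=12 → 11/23 = 0.47826
  classical: TP=11, FN=3+2+1+3+3=12 → 11/23 = 0.47826
  hiphop: TP=8, FN=1+0+3+4+2=10 → 8/18 = 0.44444
  metal: TP=8, FN=0+3+4+3+2=12 → 8/20 = 0.40000
Macro-recall = mean = (0.46875 + 0.64516 + 0.47826 + 0.47826 + 0.44444 + 0.40000) / 6 = 0.4858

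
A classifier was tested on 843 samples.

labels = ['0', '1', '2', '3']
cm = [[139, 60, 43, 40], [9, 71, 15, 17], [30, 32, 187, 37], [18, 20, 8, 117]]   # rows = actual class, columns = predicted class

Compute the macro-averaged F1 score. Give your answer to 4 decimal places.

0.5956

Per-class F1 score (2·TP/(2·TP+FP+FN)):
  0: TP=139, FP=9+30+18=57, FN=60+43+40=143 → 278/478 = 0.58159
  1: TP=71, FP=60+32+20=112, FN=9+15+17=41 → 142/295 = 0.48136
  2: TP=187, FP=43+15+8=66, FN=30+32+37=99 → 374/539 = 0.69388
  3: TP=117, FP=40+17+37=94, FN=18+20+8=46 → 234/374 = 0.62567
Macro-F1 score = mean = (0.58159 + 0.48136 + 0.69388 + 0.62567) / 4 = 0.5956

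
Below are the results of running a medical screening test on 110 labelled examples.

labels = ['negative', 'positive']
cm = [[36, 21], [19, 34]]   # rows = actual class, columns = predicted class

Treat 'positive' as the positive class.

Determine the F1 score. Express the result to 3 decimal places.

0.630

Precision = TP/(TP+FP) = 34/55 = 0.6182
Recall = TP/(TP+FN) = 34/53 = 0.6415
F1 = 2·TP/(2·TP+FP+FN) = 68/108 = 0.630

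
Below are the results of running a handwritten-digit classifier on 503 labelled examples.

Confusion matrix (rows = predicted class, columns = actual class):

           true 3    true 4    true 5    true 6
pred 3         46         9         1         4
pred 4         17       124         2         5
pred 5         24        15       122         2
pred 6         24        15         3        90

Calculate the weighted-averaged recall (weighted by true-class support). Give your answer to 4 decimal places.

Per-class recall (TP/(TP+FN)):
  3: TP=46, FN=17+24+24=65 → 46/111 = 0.41441
  4: TP=124, FN=9+15+15=39 → 124/163 = 0.76074
  5: TP=122, FN=1+2+3=6 → 122/128 = 0.95313
  6: TP=90, FN=4+5+2=11 → 90/101 = 0.89109
Weighted-recall = Σ (supportᵢ/N)·recallᵢ with N=503: (111/503)·0.41441 + (163/503)·0.76074 + (128/503)·0.95313 + (101/503)·0.89109 = 0.7594

0.7594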